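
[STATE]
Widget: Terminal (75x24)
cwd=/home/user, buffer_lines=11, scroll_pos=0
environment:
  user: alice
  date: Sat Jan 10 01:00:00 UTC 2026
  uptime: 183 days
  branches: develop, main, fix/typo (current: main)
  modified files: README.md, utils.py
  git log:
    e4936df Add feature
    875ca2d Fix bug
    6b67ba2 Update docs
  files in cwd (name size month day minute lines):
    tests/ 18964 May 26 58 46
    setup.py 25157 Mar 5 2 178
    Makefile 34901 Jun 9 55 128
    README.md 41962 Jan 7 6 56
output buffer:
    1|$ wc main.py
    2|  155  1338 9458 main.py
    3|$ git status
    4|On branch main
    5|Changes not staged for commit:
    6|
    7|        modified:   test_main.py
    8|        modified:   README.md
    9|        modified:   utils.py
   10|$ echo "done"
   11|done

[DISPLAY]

$ wc main.py                                                               
  155  1338 9458 main.py                                                   
$ git status                                                               
On branch main                                                             
Changes not staged for commit:                                             
                                                                           
        modified:   test_main.py                                           
        modified:   README.md                                              
        modified:   utils.py                                               
$ echo "done"                                                              
done                                                                       
$ █                                                                        
                                                                           
                                                                           
                                                                           
                                                                           
                                                                           
                                                                           
                                                                           
                                                                           
                                                                           
                                                                           
                                                                           
                                                                           


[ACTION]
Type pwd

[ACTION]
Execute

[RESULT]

$ wc main.py                                                               
  155  1338 9458 main.py                                                   
$ git status                                                               
On branch main                                                             
Changes not staged for commit:                                             
                                                                           
        modified:   test_main.py                                           
        modified:   README.md                                              
        modified:   utils.py                                               
$ echo "done"                                                              
done                                                                       
$ pwd                                                                      
/home/user                                                                 
$ █                                                                        
                                                                           
                                                                           
                                                                           
                                                                           
                                                                           
                                                                           
                                                                           
                                                                           
                                                                           
                                                                           


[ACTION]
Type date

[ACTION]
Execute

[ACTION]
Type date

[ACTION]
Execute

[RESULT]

$ wc main.py                                                               
  155  1338 9458 main.py                                                   
$ git status                                                               
On branch main                                                             
Changes not staged for commit:                                             
                                                                           
        modified:   test_main.py                                           
        modified:   README.md                                              
        modified:   utils.py                                               
$ echo "done"                                                              
done                                                                       
$ pwd                                                                      
/home/user                                                                 
$ date                                                                     
Sat Jan 10 01:00:00 UTC 2026                                               
$ date                                                                     
Sat Jan 10 01:00:00 UTC 2026                                               
$ █                                                                        
                                                                           
                                                                           
                                                                           
                                                                           
                                                                           
                                                                           


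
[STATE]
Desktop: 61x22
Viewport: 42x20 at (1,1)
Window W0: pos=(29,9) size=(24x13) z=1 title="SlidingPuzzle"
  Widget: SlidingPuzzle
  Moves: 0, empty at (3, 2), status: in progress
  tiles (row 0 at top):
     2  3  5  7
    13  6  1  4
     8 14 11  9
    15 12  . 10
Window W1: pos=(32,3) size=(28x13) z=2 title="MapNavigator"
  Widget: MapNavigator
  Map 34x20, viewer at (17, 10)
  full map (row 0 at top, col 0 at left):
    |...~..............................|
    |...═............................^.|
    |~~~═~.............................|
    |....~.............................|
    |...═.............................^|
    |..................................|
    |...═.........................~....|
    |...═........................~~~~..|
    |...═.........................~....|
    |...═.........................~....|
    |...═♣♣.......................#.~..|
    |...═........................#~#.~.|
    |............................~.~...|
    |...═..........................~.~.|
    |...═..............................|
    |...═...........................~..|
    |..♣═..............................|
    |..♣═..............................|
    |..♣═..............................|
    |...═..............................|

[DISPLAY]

                                          
                                          
                               ┏━━━━━━━━━━
                               ┃ MapNaviga
                               ┠──────────
                               ┃..........
                               ┃..........
                               ┃..........
                            ┏━━┃..........
                            ┃ S┃♣♣........
                            ┠──┃..........
                            ┃┌─┃..........
                            ┃│ ┃..........
                            ┃├─┃..........
                            ┃│ ┗━━━━━━━━━━
                            ┃├────┼────┼──
                            ┃│  8 │ 14 │ 1
                            ┃├────┼────┼──
                            ┃│ 15 │ 12 │  
                            ┃└────┴────┴──


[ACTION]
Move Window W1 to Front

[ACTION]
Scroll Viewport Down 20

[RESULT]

                                          
                               ┏━━━━━━━━━━
                               ┃ MapNaviga
                               ┠──────────
                               ┃..........
                               ┃..........
                               ┃..........
                            ┏━━┃..........
                            ┃ S┃♣♣........
                            ┠──┃..........
                            ┃┌─┃..........
                            ┃│ ┃..........
                            ┃├─┃..........
                            ┃│ ┗━━━━━━━━━━
                            ┃├────┼────┼──
                            ┃│  8 │ 14 │ 1
                            ┃├────┼────┼──
                            ┃│ 15 │ 12 │  
                            ┃└────┴────┴──
                            ┗━━━━━━━━━━━━━


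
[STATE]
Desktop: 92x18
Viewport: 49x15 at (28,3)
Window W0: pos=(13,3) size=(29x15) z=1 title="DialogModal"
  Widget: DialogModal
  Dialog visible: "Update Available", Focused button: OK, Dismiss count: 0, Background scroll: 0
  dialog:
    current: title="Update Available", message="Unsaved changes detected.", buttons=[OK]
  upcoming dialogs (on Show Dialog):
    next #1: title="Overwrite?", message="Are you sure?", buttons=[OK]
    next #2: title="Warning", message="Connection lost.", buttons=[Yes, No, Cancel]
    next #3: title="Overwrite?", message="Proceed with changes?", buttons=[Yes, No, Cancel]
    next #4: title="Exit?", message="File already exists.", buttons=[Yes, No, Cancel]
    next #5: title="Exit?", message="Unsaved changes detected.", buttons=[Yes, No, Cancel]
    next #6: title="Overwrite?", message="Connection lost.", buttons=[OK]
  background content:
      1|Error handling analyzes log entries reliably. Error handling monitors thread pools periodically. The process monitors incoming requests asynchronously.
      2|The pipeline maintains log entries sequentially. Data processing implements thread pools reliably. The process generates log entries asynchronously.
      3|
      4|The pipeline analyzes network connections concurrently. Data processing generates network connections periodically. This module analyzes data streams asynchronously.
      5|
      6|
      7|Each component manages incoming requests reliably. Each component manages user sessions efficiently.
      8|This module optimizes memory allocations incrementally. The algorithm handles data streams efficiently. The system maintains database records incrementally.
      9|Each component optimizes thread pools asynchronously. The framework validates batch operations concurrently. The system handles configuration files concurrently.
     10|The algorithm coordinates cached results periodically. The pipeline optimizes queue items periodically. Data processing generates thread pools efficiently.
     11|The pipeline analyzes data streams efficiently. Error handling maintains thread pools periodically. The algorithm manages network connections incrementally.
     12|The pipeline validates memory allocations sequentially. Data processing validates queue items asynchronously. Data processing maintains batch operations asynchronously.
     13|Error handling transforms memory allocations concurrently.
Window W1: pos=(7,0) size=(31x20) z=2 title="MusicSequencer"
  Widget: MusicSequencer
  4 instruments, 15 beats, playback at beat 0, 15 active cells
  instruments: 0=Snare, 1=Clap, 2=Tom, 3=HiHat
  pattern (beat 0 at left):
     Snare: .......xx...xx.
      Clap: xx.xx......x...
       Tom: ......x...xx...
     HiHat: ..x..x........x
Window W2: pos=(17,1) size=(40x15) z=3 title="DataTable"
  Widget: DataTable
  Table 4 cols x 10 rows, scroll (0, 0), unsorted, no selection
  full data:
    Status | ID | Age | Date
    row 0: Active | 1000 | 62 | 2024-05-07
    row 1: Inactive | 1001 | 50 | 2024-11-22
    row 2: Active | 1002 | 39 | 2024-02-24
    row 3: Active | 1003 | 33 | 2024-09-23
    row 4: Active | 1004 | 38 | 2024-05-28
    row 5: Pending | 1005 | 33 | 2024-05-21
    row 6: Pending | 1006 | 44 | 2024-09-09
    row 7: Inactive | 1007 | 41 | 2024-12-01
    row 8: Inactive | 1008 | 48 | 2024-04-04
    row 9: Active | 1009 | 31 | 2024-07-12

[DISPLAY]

────────────────────────────┨                    
D  │Age│Date                ┃                    
───┼───┼──────────          ┃                    
000│62 │2024-05-07          ┃                    
001│50 │2024-11-22          ┃                    
002│39 │2024-02-24          ┃                    
003│33 │2024-09-23          ┃                    
004│38 │2024-05-28          ┃                    
005│33 │2024-05-21          ┃                    
006│44 │2024-09-09          ┃                    
007│41 │2024-12-01          ┃                    
008│48 │2024-04-04          ┃                    
━━━━━━━━━━━━━━━━━━━━━━━━━━━━┛                    
         ┃ta ┃                                   
         ┃━━━┛                                   


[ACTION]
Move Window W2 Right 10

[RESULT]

──────────────────────────────────────┨          
Status  │ID  │Age│Date                ┃          
────────┼────┼───┼──────────          ┃          
Active  │1000│62 │2024-05-07          ┃          
Inactive│1001│50 │2024-11-22          ┃          
Active  │1002│39 │2024-02-24          ┃          
Active  │1003│33 │2024-09-23          ┃          
Active  │1004│38 │2024-05-28          ┃          
Pending │1005│33 │2024-05-21          ┃          
Pending │1006│44 │2024-09-09          ┃          
Inactive│1007│41 │2024-12-01          ┃          
Inactive│1008│48 │2024-04-04          ┃          
━━━━━━━━━━━━━━━━━━━━━━━━━━━━━━━━━━━━━━┛          
         ┃ta ┃                                   
         ┃━━━┛                                   


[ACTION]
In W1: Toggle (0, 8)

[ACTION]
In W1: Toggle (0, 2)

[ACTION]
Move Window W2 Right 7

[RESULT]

4     ┠──────────────────────────────────────┨   
·     ┃Status  │ID  │Age│Date                ┃   
·     ┃────────┼────┼───┼──────────          ┃   
·     ┃Active  │1000│62 │2024-05-07          ┃   
█     ┃Inactive│1001│50 │2024-11-22          ┃   
      ┃Active  │1002│39 │2024-02-24          ┃   
      ┃Active  │1003│33 │2024-09-23          ┃   
      ┃Active  │1004│38 │2024-05-28          ┃   
      ┃Pending │1005│33 │2024-05-21          ┃   
      ┃Pending │1006│44 │2024-09-09          ┃   
      ┃Inactive│1007│41 │2024-12-01          ┃   
      ┃Inactive│1008│48 │2024-04-04          ┃   
      ┗━━━━━━━━━━━━━━━━━━━━━━━━━━━━━━━━━━━━━━┛   
         ┃ta ┃                                   
         ┃━━━┛                                   


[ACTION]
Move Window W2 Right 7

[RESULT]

4        ┃━━━┠───────────────────────────────────
·        ┃   ┃Status  │ID  │Age│Date             
·        ┃───┃────────┼────┼───┼──────────       
·        ┃log┃Active  │1000│62 │2024-05-07       
█        ┃og ┃Inactive│1001│50 │2024-11-22       
         ┃   ┃Active  │1002│39 │2024-02-24       
         ┃┐wo┃Active  │1003│33 │2024-09-23       
         ┃│  ┃Active  │1004│38 │2024-05-28       
         ┃│  ┃Pending │1005│33 │2024-05-21       
         ┃│co┃Pending │1006│44 │2024-09-09       
         ┃┘or┃Inactive│1007│41 │2024-12-01       
         ┃ th┃Inactive│1008│48 │2024-04-04       
         ┃s c┗━━━━━━━━━━━━━━━━━━━━━━━━━━━━━━━━━━━
         ┃ta ┃                                   
         ┃━━━┛                                   


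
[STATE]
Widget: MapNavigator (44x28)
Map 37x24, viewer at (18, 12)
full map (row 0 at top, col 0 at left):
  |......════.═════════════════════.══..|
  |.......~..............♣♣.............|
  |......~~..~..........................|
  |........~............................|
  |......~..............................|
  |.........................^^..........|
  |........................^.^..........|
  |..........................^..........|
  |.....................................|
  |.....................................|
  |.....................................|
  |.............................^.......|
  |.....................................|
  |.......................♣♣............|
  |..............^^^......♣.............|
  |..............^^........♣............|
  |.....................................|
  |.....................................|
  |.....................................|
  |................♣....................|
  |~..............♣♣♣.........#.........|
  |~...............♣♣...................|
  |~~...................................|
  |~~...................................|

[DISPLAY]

                                            
                                            
    ......════.═════════════════════.══..   
    .......~..............♣♣.............   
    ......~~..~..........................   
    ........~............................   
    ......~..............................   
    .........................^^..........   
    ........................^.^..........   
    ..........................^..........   
    .....................................   
    .....................................   
    .....................................   
    .............................^.......   
    ..................@..................   
    .......................♣♣............   
    ..............^^^......♣.............   
    ..............^^........♣............   
    .....................................   
    .....................................   
    .....................................   
    ................♣....................   
    ~..............♣♣♣.........#.........   
    ~...............♣♣...................   
    ~~...................................   
    ~~...................................   
                                            
                                            


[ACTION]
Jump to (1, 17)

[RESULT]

                     ........~..............
                     ......~................
                     .......................
                     .......................
                     .......................
                     .......................
                     .......................
                     .......................
                     .......................
                     .......................
                     .......................
                     ..............^^^......
                     ..............^^.......
                     .......................
                     .@.....................
                     .......................
                     ................♣......
                     ~..............♣♣♣.....
                     ~...............♣♣.....
                     ~~.....................
                     ~~.....................
                                            
                                            
                                            
                                            
                                            
                                            
                                            


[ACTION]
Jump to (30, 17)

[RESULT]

~............................               
.............................               
.................^^..........               
................^.^..........               
..................^..........               
.............................               
.............................               
.............................               
.....................^.......               
.............................               
...............♣♣............               
......^^^......♣.............               
......^^........♣............               
.............................               
......................@......               
.............................               
........♣....................               
.......♣♣♣.........#.........               
........♣♣...................               
.............................               
.............................               
                                            
                                            
                                            
                                            
                                            
                                            
                                            


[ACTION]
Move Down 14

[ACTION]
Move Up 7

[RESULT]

..~..........................               
~............................               
.............................               
.................^^..........               
................^.^..........               
..................^..........               
.............................               
.............................               
.............................               
.....................^.......               
.............................               
...............♣♣............               
......^^^......♣.............               
......^^........♣............               
......................@......               
.............................               
.............................               
........♣....................               
.......♣♣♣.........#.........               
........♣♣...................               
.............................               
.............................               
                                            
                                            
                                            
                                            
                                            
                                            


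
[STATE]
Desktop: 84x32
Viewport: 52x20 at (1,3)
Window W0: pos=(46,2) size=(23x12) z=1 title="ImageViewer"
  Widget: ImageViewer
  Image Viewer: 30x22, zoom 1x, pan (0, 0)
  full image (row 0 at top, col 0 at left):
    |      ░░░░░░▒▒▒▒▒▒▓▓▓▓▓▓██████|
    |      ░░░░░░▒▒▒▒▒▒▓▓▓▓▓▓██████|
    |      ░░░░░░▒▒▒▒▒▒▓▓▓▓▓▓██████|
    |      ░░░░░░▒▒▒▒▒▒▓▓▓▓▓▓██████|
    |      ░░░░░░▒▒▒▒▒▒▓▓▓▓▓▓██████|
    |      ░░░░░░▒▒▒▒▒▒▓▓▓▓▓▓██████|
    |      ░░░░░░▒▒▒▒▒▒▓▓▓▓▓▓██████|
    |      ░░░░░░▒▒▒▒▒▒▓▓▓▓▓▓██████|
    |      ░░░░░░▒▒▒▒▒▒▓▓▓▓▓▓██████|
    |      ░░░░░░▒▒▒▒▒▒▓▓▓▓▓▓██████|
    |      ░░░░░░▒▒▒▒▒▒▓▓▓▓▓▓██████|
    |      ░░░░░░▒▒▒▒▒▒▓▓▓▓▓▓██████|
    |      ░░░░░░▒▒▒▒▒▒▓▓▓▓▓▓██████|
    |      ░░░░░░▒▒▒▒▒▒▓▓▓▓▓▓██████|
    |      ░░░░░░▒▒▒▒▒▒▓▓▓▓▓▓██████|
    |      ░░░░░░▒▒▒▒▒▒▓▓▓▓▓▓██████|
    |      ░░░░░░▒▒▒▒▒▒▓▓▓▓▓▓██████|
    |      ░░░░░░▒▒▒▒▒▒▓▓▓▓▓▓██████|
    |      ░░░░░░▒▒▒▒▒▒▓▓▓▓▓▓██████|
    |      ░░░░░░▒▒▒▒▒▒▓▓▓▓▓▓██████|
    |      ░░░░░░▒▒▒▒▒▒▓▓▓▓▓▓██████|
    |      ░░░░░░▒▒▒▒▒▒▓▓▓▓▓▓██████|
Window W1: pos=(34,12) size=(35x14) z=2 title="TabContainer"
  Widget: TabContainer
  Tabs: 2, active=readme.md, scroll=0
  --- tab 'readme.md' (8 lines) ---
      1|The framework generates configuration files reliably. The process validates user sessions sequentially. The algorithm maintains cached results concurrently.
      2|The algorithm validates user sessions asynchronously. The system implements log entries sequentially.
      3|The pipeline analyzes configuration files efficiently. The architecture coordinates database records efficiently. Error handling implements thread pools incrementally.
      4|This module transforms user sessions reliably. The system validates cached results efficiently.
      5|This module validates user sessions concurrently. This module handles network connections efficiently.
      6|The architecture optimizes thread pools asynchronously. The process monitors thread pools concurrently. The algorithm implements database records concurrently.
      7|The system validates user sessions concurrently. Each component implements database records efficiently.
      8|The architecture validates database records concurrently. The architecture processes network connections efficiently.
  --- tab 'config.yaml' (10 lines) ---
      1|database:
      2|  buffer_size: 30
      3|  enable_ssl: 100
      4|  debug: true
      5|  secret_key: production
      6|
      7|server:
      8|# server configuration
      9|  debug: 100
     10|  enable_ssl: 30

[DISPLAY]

                                             ┃ Image
                                             ┠──────
                                             ┃      
                                             ┃      
                                             ┃      
                                             ┃      
                                             ┃      
                                             ┃      
                                             ┃      
                                 ┏━━━━━━━━━━━━━━━━━━
                                 ┃ TabContainer     
                                 ┠──────────────────
                                 ┃[readme.md]│ confi
                                 ┃──────────────────
                                 ┃The framework gene
                                 ┃The algorithm vali
                                 ┃The pipeline analy
                                 ┃This module transf
                                 ┃This module valida
                                 ┃The architecture o


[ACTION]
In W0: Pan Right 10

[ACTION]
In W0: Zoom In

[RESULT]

                                             ┃ Image
                                             ┠──────
                                             ┃  ░░░░
                                             ┃  ░░░░
                                             ┃  ░░░░
                                             ┃  ░░░░
                                             ┃  ░░░░
                                             ┃  ░░░░
                                             ┃  ░░░░
                                 ┏━━━━━━━━━━━━━━━━━━
                                 ┃ TabContainer     
                                 ┠──────────────────
                                 ┃[readme.md]│ confi
                                 ┃──────────────────
                                 ┃The framework gene
                                 ┃The algorithm vali
                                 ┃The pipeline analy
                                 ┃This module transf
                                 ┃This module valida
                                 ┃The architecture o


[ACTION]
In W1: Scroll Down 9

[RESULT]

                                             ┃ Image
                                             ┠──────
                                             ┃  ░░░░
                                             ┃  ░░░░
                                             ┃  ░░░░
                                             ┃  ░░░░
                                             ┃  ░░░░
                                             ┃  ░░░░
                                             ┃  ░░░░
                                 ┏━━━━━━━━━━━━━━━━━━
                                 ┃ TabContainer     
                                 ┠──────────────────
                                 ┃[readme.md]│ confi
                                 ┃──────────────────
                                 ┃The architecture v
                                 ┃                  
                                 ┃                  
                                 ┃                  
                                 ┃                  
                                 ┃                  


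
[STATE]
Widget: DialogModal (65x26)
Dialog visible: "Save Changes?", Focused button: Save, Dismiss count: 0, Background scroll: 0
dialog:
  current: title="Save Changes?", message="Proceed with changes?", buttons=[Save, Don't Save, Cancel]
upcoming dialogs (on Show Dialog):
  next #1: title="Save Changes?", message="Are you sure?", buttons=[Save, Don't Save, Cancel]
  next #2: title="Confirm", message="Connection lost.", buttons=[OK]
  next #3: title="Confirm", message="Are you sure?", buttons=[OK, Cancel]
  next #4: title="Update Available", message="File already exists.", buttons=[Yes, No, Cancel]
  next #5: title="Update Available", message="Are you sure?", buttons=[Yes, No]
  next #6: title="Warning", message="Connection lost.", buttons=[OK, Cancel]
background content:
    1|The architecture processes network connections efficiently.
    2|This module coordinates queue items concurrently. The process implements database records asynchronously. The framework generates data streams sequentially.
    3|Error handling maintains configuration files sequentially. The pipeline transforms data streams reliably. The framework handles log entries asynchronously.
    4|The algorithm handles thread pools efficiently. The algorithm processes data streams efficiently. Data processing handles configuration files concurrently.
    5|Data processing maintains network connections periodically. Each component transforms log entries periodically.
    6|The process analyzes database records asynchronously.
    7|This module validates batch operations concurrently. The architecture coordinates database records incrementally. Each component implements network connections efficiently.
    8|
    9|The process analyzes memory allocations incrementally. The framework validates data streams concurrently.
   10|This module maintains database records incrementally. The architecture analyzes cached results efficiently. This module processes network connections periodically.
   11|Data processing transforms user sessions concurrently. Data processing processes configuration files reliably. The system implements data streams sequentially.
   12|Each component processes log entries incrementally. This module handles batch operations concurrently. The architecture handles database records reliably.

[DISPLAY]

The architecture processes network connections efficiently.      
This module coordinates queue items concurrently. The process imp
Error handling maintains configuration files sequentially. The pi
The algorithm handles thread pools efficiently. The algorithm pro
Data processing maintains network connections periodically. Each 
The process analyzes database records asynchronously.            
This module validates batch operations concurrently. The architec
                                                                 
The process analyzes memory allocations incrementally. The framew
This module maintains database records incrementally. The archite
Data processing ┌──────────────────────────────┐ently. Data proce
Each component p│        Save Changes?         │ly. This module h
                │    Proceed with changes?     │                 
                │ [Save]  Don't Save   Cancel  │                 
                └──────────────────────────────┘                 
                                                                 
                                                                 
                                                                 
                                                                 
                                                                 
                                                                 
                                                                 
                                                                 
                                                                 
                                                                 
                                                                 


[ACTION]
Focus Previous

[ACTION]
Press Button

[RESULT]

The architecture processes network connections efficiently.      
This module coordinates queue items concurrently. The process imp
Error handling maintains configuration files sequentially. The pi
The algorithm handles thread pools efficiently. The algorithm pro
Data processing maintains network connections periodically. Each 
The process analyzes database records asynchronously.            
This module validates batch operations concurrently. The architec
                                                                 
The process analyzes memory allocations incrementally. The framew
This module maintains database records incrementally. The archite
Data processing transforms user sessions concurrently. Data proce
Each component processes log entries incrementally. This module h
                                                                 
                                                                 
                                                                 
                                                                 
                                                                 
                                                                 
                                                                 
                                                                 
                                                                 
                                                                 
                                                                 
                                                                 
                                                                 
                                                                 


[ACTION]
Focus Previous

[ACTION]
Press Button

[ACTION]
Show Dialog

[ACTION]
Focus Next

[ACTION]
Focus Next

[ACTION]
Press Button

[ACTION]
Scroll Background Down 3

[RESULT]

The algorithm handles thread pools efficiently. The algorithm pro
Data processing maintains network connections periodically. Each 
The process analyzes database records asynchronously.            
This module validates batch operations concurrently. The architec
                                                                 
The process analyzes memory allocations incrementally. The framew
This module maintains database records incrementally. The archite
Data processing transforms user sessions concurrently. Data proce
Each component processes log entries incrementally. This module h
                                                                 
                                                                 
                                                                 
                                                                 
                                                                 
                                                                 
                                                                 
                                                                 
                                                                 
                                                                 
                                                                 
                                                                 
                                                                 
                                                                 
                                                                 
                                                                 
                                                                 


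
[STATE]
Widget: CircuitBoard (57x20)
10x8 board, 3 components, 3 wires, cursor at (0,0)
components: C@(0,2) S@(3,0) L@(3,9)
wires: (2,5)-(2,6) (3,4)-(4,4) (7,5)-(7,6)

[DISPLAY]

   0 1 2 3 4 5 6 7 8 9                                   
0  [.]      C                                            
                                                         
1                                                        
                                                         
2                       · ─ ·                            
                                                         
3   S               ·                   L                
                    │                                    
4                   ·                                    
                                                         
5                                                        
                                                         
6                                                        
                                                         
7                       · ─ ·                            
Cursor: (0,0)                                            
                                                         
                                                         
                                                         


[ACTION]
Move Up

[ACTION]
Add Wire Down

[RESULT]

   0 1 2 3 4 5 6 7 8 9                                   
0  [.]      C                                            
    │                                                    
1   ·                                                    
                                                         
2                       · ─ ·                            
                                                         
3   S               ·                   L                
                    │                                    
4                   ·                                    
                                                         
5                                                        
                                                         
6                                                        
                                                         
7                       · ─ ·                            
Cursor: (0,0)                                            
                                                         
                                                         
                                                         


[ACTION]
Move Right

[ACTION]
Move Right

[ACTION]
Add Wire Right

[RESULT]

   0 1 2 3 4 5 6 7 8 9                                   
0   ·      [C]─ ·                                        
    │                                                    
1   ·                                                    
                                                         
2                       · ─ ·                            
                                                         
3   S               ·                   L                
                    │                                    
4                   ·                                    
                                                         
5                                                        
                                                         
6                                                        
                                                         
7                       · ─ ·                            
Cursor: (0,2)                                            
                                                         
                                                         
                                                         


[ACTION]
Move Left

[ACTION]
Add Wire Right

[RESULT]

   0 1 2 3 4 5 6 7 8 9                                   
0   ·  [.]─ C ─ ·                                        
    │                                                    
1   ·                                                    
                                                         
2                       · ─ ·                            
                                                         
3   S               ·                   L                
                    │                                    
4                   ·                                    
                                                         
5                                                        
                                                         
6                                                        
                                                         
7                       · ─ ·                            
Cursor: (0,1)                                            
                                                         
                                                         
                                                         
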